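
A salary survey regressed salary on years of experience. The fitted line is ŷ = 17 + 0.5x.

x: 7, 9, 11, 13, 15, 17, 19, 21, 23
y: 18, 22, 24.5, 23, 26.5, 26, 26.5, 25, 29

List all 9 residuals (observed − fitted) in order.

x=7: ŷ = 17 + 0.5·7 = 20.5; r = 18 − 20.5 = -2.5
x=9: ŷ = 17 + 0.5·9 = 21.5; r = 22 − 21.5 = 0.5
x=11: ŷ = 17 + 0.5·11 = 22.5; r = 24.5 − 22.5 = 2
x=13: ŷ = 17 + 0.5·13 = 23.5; r = 23 − 23.5 = -0.5
x=15: ŷ = 17 + 0.5·15 = 24.5; r = 26.5 − 24.5 = 2
x=17: ŷ = 17 + 0.5·17 = 25.5; r = 26 − 25.5 = 0.5
x=19: ŷ = 17 + 0.5·19 = 26.5; r = 26.5 − 26.5 = 0
x=21: ŷ = 17 + 0.5·21 = 27.5; r = 25 − 27.5 = -2.5
x=23: ŷ = 17 + 0.5·23 = 28.5; r = 29 − 28.5 = 0.5

-2.5, 0.5, 2, -0.5, 2, 0.5, 0, -2.5, 0.5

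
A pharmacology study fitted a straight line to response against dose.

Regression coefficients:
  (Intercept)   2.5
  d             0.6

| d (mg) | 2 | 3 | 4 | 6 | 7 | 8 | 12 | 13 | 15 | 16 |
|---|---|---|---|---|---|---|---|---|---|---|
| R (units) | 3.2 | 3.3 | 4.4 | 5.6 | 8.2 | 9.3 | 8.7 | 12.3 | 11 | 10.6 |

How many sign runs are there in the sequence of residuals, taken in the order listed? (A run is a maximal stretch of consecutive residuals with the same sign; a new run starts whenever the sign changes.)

d=2: R̂ = 2.5 + 0.6·2 = 3.7; e = 3.2 − 3.7 = -0.5
d=3: R̂ = 2.5 + 0.6·3 = 4.3; e = 3.3 − 4.3 = -1
d=4: R̂ = 2.5 + 0.6·4 = 4.9; e = 4.4 − 4.9 = -0.5
d=6: R̂ = 2.5 + 0.6·6 = 6.1; e = 5.6 − 6.1 = -0.5
d=7: R̂ = 2.5 + 0.6·7 = 6.7; e = 8.2 − 6.7 = 1.5
d=8: R̂ = 2.5 + 0.6·8 = 7.3; e = 9.3 − 7.3 = 2
d=12: R̂ = 2.5 + 0.6·12 = 9.7; e = 8.7 − 9.7 = -1
d=13: R̂ = 2.5 + 0.6·13 = 10.3; e = 12.3 − 10.3 = 2
d=15: R̂ = 2.5 + 0.6·15 = 11.5; e = 11 − 11.5 = -0.5
d=16: R̂ = 2.5 + 0.6·16 = 12.1; e = 10.6 − 12.1 = -1.5
Signs: − − − − + + − + − −
Runs: −×4, +×2, −×1, +×1, −×2 → 5

5 runs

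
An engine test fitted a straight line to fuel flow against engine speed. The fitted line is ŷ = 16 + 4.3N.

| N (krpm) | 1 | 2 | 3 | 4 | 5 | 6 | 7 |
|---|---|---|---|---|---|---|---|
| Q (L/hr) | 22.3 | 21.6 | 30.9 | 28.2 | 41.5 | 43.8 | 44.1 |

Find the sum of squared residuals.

SSE = 66

N=1: ŷ = 16 + 4.3·1 = 20.3; e = 22.3 − 20.3 = 2
N=2: ŷ = 16 + 4.3·2 = 24.6; e = 21.6 − 24.6 = -3
N=3: ŷ = 16 + 4.3·3 = 28.9; e = 30.9 − 28.9 = 2
N=4: ŷ = 16 + 4.3·4 = 33.2; e = 28.2 − 33.2 = -5
N=5: ŷ = 16 + 4.3·5 = 37.5; e = 41.5 − 37.5 = 4
N=6: ŷ = 16 + 4.3·6 = 41.8; e = 43.8 − 41.8 = 2
N=7: ŷ = 16 + 4.3·7 = 46.1; e = 44.1 − 46.1 = -2
SSE = 4 + 9 + 4 + 25 + 16 + 4 + 4 = 66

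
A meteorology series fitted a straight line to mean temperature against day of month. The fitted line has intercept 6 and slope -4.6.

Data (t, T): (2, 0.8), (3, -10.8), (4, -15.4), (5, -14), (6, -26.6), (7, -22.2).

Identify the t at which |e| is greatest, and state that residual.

t=2: T̂ = 6 − 4.6·2 = -3.2; e = 0.8 − (-3.2) = 4
t=3: T̂ = 6 − 4.6·3 = -7.8; e = -10.8 − (-7.8) = -3
t=4: T̂ = 6 − 4.6·4 = -12.4; e = -15.4 − (-12.4) = -3
t=5: T̂ = 6 − 4.6·5 = -17; e = -14 − (-17) = 3
t=6: T̂ = 6 − 4.6·6 = -21.6; e = -26.6 − (-21.6) = -5
t=7: T̂ = 6 − 4.6·7 = -26.2; e = -22.2 − (-26.2) = 4
Largest |e| is 5 at t = 6, residual -5.

t = 6, e = -5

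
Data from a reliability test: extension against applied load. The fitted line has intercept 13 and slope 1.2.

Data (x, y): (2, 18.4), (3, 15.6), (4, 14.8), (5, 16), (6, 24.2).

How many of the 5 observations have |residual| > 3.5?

1

x=2: ŷ = 13 + 1.2·2 = 15.4; e = 18.4 − 15.4 = 3
x=3: ŷ = 13 + 1.2·3 = 16.6; e = 15.6 − 16.6 = -1
x=4: ŷ = 13 + 1.2·4 = 17.8; e = 14.8 − 17.8 = -3
x=5: ŷ = 13 + 1.2·5 = 19; e = 16 − 19 = -3
x=6: ŷ = 13 + 1.2·6 = 20.2; e = 24.2 − 20.2 = 4
|e| > 3.5: x=6 (|e|=4) → 1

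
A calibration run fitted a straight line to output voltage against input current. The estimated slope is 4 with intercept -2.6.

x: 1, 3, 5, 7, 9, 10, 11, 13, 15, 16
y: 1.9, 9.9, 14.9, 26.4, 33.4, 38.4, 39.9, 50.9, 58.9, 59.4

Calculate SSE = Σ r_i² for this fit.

x=1: ŷ = -2.6 + 4·1 = 1.4; r = 1.9 − 1.4 = 0.5
x=3: ŷ = -2.6 + 4·3 = 9.4; r = 9.9 − 9.4 = 0.5
x=5: ŷ = -2.6 + 4·5 = 17.4; r = 14.9 − 17.4 = -2.5
x=7: ŷ = -2.6 + 4·7 = 25.4; r = 26.4 − 25.4 = 1
x=9: ŷ = -2.6 + 4·9 = 33.4; r = 33.4 − 33.4 = 0
x=10: ŷ = -2.6 + 4·10 = 37.4; r = 38.4 − 37.4 = 1
x=11: ŷ = -2.6 + 4·11 = 41.4; r = 39.9 − 41.4 = -1.5
x=13: ŷ = -2.6 + 4·13 = 49.4; r = 50.9 − 49.4 = 1.5
x=15: ŷ = -2.6 + 4·15 = 57.4; r = 58.9 − 57.4 = 1.5
x=16: ŷ = -2.6 + 4·16 = 61.4; r = 59.4 − 61.4 = -2
SSE = 0.25 + 0.25 + 6.25 + 1 + 0 + 1 + 2.25 + 2.25 + 2.25 + 4 = 19.5

SSE = 19.5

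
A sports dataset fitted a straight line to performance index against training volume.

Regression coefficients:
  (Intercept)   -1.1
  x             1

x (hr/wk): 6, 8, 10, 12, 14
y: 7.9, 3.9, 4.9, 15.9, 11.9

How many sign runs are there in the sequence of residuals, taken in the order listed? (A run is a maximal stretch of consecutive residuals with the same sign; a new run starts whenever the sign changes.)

x=6: ŷ = -1.1 + 6 = 4.9; r = 7.9 − 4.9 = 3
x=8: ŷ = -1.1 + 8 = 6.9; r = 3.9 − 6.9 = -3
x=10: ŷ = -1.1 + 10 = 8.9; r = 4.9 − 8.9 = -4
x=12: ŷ = -1.1 + 12 = 10.9; r = 15.9 − 10.9 = 5
x=14: ŷ = -1.1 + 14 = 12.9; r = 11.9 − 12.9 = -1
Signs: + − − + −
Runs: +×1, −×2, +×1, −×1 → 4

4 runs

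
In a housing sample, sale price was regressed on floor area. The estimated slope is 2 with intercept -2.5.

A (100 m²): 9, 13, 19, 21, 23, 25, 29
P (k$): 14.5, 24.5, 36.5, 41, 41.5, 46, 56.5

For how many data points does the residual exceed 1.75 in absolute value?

A=9: P̂ = -2.5 + 2·9 = 15.5; r = 14.5 − 15.5 = -1
A=13: P̂ = -2.5 + 2·13 = 23.5; r = 24.5 − 23.5 = 1
A=19: P̂ = -2.5 + 2·19 = 35.5; r = 36.5 − 35.5 = 1
A=21: P̂ = -2.5 + 2·21 = 39.5; r = 41 − 39.5 = 1.5
A=23: P̂ = -2.5 + 2·23 = 43.5; r = 41.5 − 43.5 = -2
A=25: P̂ = -2.5 + 2·25 = 47.5; r = 46 − 47.5 = -1.5
A=29: P̂ = -2.5 + 2·29 = 55.5; r = 56.5 − 55.5 = 1
|r| > 1.75: A=23 (|r|=2) → 1

1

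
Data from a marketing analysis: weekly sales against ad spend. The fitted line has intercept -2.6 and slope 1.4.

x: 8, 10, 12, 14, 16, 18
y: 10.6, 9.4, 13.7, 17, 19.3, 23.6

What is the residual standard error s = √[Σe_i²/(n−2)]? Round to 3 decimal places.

x=8: ŷ = -2.6 + 1.4·8 = 8.6; e = 10.6 − 8.6 = 2
x=10: ŷ = -2.6 + 1.4·10 = 11.4; e = 9.4 − 11.4 = -2
x=12: ŷ = -2.6 + 1.4·12 = 14.2; e = 13.7 − 14.2 = -0.5
x=14: ŷ = -2.6 + 1.4·14 = 17; e = 17 − 17 = 0
x=16: ŷ = -2.6 + 1.4·16 = 19.8; e = 19.3 − 19.8 = -0.5
x=18: ŷ = -2.6 + 1.4·18 = 22.6; e = 23.6 − 22.6 = 1
SSE = 4 + 4 + 0.25 + 0 + 0.25 + 1 = 9.5
s = √(9.5/4) = √2.375 ≈ 1.541

s = 1.541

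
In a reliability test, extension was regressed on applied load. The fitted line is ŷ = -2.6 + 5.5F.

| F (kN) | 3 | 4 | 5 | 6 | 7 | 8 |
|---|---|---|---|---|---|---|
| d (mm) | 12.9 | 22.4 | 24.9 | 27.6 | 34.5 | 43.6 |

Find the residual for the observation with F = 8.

e = 2.2

ŷ = -2.6 + 5.5·8 = 41.4
e = 43.6 − 41.4 = 2.2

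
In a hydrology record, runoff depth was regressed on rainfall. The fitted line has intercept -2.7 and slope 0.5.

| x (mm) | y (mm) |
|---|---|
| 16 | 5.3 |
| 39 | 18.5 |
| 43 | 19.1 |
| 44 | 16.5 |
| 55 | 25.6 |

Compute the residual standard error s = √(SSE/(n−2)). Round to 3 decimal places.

x=16: ŷ = -2.7 + 0.5·16 = 5.3; r = 5.3 − 5.3 = 0
x=39: ŷ = -2.7 + 0.5·39 = 16.8; r = 18.5 − 16.8 = 1.7
x=43: ŷ = -2.7 + 0.5·43 = 18.8; r = 19.1 − 18.8 = 0.3
x=44: ŷ = -2.7 + 0.5·44 = 19.3; r = 16.5 − 19.3 = -2.8
x=55: ŷ = -2.7 + 0.5·55 = 24.8; r = 25.6 − 24.8 = 0.8
SSE = 0 + 2.89 + 0.09 + 7.84 + 0.64 = 11.46
s = √(11.46/3) = √3.82 ≈ 1.954

s = 1.954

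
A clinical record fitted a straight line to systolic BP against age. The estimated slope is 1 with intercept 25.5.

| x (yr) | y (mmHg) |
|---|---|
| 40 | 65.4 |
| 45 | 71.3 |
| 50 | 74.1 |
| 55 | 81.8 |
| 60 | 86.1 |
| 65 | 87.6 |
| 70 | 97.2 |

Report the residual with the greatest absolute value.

x=40: ŷ = 25.5 + 40 = 65.5; r = 65.4 − 65.5 = -0.1
x=45: ŷ = 25.5 + 45 = 70.5; r = 71.3 − 70.5 = 0.8
x=50: ŷ = 25.5 + 50 = 75.5; r = 74.1 − 75.5 = -1.4
x=55: ŷ = 25.5 + 55 = 80.5; r = 81.8 − 80.5 = 1.3
x=60: ŷ = 25.5 + 60 = 85.5; r = 86.1 − 85.5 = 0.6
x=65: ŷ = 25.5 + 65 = 90.5; r = 87.6 − 90.5 = -2.9
x=70: ŷ = 25.5 + 70 = 95.5; r = 97.2 − 95.5 = 1.7
Largest |r| is 2.9 at x = 65, residual -2.9.

r = -2.9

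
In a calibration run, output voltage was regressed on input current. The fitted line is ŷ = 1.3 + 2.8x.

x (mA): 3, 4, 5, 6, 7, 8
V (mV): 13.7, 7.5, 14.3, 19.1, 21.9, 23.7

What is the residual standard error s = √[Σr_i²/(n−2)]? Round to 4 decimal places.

s = 3.3166

x=3: ŷ = 1.3 + 2.8·3 = 9.7; r = 13.7 − 9.7 = 4
x=4: ŷ = 1.3 + 2.8·4 = 12.5; r = 7.5 − 12.5 = -5
x=5: ŷ = 1.3 + 2.8·5 = 15.3; r = 14.3 − 15.3 = -1
x=6: ŷ = 1.3 + 2.8·6 = 18.1; r = 19.1 − 18.1 = 1
x=7: ŷ = 1.3 + 2.8·7 = 20.9; r = 21.9 − 20.9 = 1
x=8: ŷ = 1.3 + 2.8·8 = 23.7; r = 23.7 − 23.7 = 0
SSE = 16 + 25 + 1 + 1 + 1 + 0 = 44
s = √(44/4) = √11 ≈ 3.3166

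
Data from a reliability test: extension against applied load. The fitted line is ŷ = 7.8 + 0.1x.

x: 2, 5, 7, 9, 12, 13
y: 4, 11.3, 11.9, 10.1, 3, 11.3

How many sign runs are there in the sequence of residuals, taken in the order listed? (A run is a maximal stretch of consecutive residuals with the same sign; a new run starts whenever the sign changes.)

x=2: ŷ = 7.8 + 0.1·2 = 8; e = 4 − 8 = -4
x=5: ŷ = 7.8 + 0.1·5 = 8.3; e = 11.3 − 8.3 = 3
x=7: ŷ = 7.8 + 0.1·7 = 8.5; e = 11.9 − 8.5 = 3.4
x=9: ŷ = 7.8 + 0.1·9 = 8.7; e = 10.1 − 8.7 = 1.4
x=12: ŷ = 7.8 + 0.1·12 = 9; e = 3 − 9 = -6
x=13: ŷ = 7.8 + 0.1·13 = 9.1; e = 11.3 − 9.1 = 2.2
Signs: − + + + − +
Runs: −×1, +×3, −×1, +×1 → 4

4 runs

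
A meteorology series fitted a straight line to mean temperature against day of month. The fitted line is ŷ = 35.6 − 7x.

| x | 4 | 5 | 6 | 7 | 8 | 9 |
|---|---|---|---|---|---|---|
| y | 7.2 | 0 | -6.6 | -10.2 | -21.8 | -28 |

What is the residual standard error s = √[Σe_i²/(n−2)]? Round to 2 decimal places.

x=4: ŷ = 35.6 − 7·4 = 7.6; e = 7.2 − 7.6 = -0.4
x=5: ŷ = 35.6 − 7·5 = 0.6; e = 0 − 0.6 = -0.6
x=6: ŷ = 35.6 − 7·6 = -6.4; e = -6.6 − (-6.4) = -0.2
x=7: ŷ = 35.6 − 7·7 = -13.4; e = -10.2 − (-13.4) = 3.2
x=8: ŷ = 35.6 − 7·8 = -20.4; e = -21.8 − (-20.4) = -1.4
x=9: ŷ = 35.6 − 7·9 = -27.4; e = -28 − (-27.4) = -0.6
SSE = 0.16 + 0.36 + 0.04 + 10.24 + 1.96 + 0.36 = 13.12
s = √(13.12/4) = √3.28 ≈ 1.81

s = 1.81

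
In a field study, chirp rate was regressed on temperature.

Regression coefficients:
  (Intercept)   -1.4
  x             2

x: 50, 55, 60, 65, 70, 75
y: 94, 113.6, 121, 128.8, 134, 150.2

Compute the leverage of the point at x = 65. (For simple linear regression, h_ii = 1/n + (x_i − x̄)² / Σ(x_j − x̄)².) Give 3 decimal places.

h = 0.181

x̄ = (50 + 55 + 60 + 65 + 70 + 75)/6 = 62.5
Σ(x − x̄)² = 156.25 + 56.25 + 6.25 + 6.25 + 56.25 + 156.25 = 437.5
h = 1/6 + (2.5)²/437.5 = 0.166667 + 0.0142857 = 0.181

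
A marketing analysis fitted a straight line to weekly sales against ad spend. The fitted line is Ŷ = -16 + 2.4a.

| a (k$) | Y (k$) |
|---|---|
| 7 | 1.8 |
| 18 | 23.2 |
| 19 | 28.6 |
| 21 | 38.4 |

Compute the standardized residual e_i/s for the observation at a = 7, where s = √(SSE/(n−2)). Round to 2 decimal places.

0.24

a=7: Ŷ = -16 + 2.4·7 = 0.8; e = 1.8 − 0.8 = 1
a=18: Ŷ = -16 + 2.4·18 = 27.2; e = 23.2 − 27.2 = -4
a=19: Ŷ = -16 + 2.4·19 = 29.6; e = 28.6 − 29.6 = -1
a=21: Ŷ = -16 + 2.4·21 = 34.4; e = 38.4 − 34.4 = 4
SSE = 1 + 16 + 1 + 16 = 34
s = √(34/2) = 4.12311
e/s = 1 / 4.12311 = 0.24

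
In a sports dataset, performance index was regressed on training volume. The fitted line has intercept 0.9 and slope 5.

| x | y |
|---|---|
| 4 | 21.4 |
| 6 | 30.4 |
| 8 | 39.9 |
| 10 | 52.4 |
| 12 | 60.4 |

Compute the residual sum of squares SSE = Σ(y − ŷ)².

SSE = 4

x=4: ŷ = 0.9 + 5·4 = 20.9; r = 21.4 − 20.9 = 0.5
x=6: ŷ = 0.9 + 5·6 = 30.9; r = 30.4 − 30.9 = -0.5
x=8: ŷ = 0.9 + 5·8 = 40.9; r = 39.9 − 40.9 = -1
x=10: ŷ = 0.9 + 5·10 = 50.9; r = 52.4 − 50.9 = 1.5
x=12: ŷ = 0.9 + 5·12 = 60.9; r = 60.4 − 60.9 = -0.5
SSE = 0.25 + 0.25 + 1 + 2.25 + 0.25 = 4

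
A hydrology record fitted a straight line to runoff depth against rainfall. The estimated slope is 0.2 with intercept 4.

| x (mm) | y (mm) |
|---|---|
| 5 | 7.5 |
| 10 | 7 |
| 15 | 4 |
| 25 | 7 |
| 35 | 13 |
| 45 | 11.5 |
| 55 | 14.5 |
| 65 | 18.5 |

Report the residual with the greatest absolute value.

r = -3

x=5: ŷ = 4 + 0.2·5 = 5; r = 7.5 − 5 = 2.5
x=10: ŷ = 4 + 0.2·10 = 6; r = 7 − 6 = 1
x=15: ŷ = 4 + 0.2·15 = 7; r = 4 − 7 = -3
x=25: ŷ = 4 + 0.2·25 = 9; r = 7 − 9 = -2
x=35: ŷ = 4 + 0.2·35 = 11; r = 13 − 11 = 2
x=45: ŷ = 4 + 0.2·45 = 13; r = 11.5 − 13 = -1.5
x=55: ŷ = 4 + 0.2·55 = 15; r = 14.5 − 15 = -0.5
x=65: ŷ = 4 + 0.2·65 = 17; r = 18.5 − 17 = 1.5
Largest |r| is 3 at x = 15, residual -3.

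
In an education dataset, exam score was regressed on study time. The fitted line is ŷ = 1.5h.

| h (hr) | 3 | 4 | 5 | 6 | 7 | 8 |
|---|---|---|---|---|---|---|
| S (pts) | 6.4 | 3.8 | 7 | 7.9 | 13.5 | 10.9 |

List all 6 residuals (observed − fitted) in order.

1.9, -2.2, -0.5, -1.1, 3, -1.1

h=3: ŷ = 1.5·3 = 4.5; r = 6.4 − 4.5 = 1.9
h=4: ŷ = 1.5·4 = 6; r = 3.8 − 6 = -2.2
h=5: ŷ = 1.5·5 = 7.5; r = 7 − 7.5 = -0.5
h=6: ŷ = 1.5·6 = 9; r = 7.9 − 9 = -1.1
h=7: ŷ = 1.5·7 = 10.5; r = 13.5 − 10.5 = 3
h=8: ŷ = 1.5·8 = 12; r = 10.9 − 12 = -1.1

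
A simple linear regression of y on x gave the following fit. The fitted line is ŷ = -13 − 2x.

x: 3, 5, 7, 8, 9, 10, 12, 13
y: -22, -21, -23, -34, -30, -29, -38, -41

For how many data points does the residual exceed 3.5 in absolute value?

x=3: ŷ = -13 − 2·3 = -19; r = -22 − (-19) = -3
x=5: ŷ = -13 − 2·5 = -23; r = -21 − (-23) = 2
x=7: ŷ = -13 − 2·7 = -27; r = -23 − (-27) = 4
x=8: ŷ = -13 − 2·8 = -29; r = -34 − (-29) = -5
x=9: ŷ = -13 − 2·9 = -31; r = -30 − (-31) = 1
x=10: ŷ = -13 − 2·10 = -33; r = -29 − (-33) = 4
x=12: ŷ = -13 − 2·12 = -37; r = -38 − (-37) = -1
x=13: ŷ = -13 − 2·13 = -39; r = -41 − (-39) = -2
|r| > 3.5: x=7 (|r|=4), x=8 (|r|=5), x=10 (|r|=4) → 3

3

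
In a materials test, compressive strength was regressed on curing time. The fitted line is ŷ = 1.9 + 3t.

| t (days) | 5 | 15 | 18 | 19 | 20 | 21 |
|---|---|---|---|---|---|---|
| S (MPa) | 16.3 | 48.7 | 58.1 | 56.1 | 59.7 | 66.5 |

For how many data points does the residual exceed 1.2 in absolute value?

t=5: ŷ = 1.9 + 3·5 = 16.9; r = 16.3 − 16.9 = -0.6
t=15: ŷ = 1.9 + 3·15 = 46.9; r = 48.7 − 46.9 = 1.8
t=18: ŷ = 1.9 + 3·18 = 55.9; r = 58.1 − 55.9 = 2.2
t=19: ŷ = 1.9 + 3·19 = 58.9; r = 56.1 − 58.9 = -2.8
t=20: ŷ = 1.9 + 3·20 = 61.9; r = 59.7 − 61.9 = -2.2
t=21: ŷ = 1.9 + 3·21 = 64.9; r = 66.5 − 64.9 = 1.6
|r| > 1.2: t=15 (|r|=1.8), t=18 (|r|=2.2), t=19 (|r|=2.8), t=20 (|r|=2.2), t=21 (|r|=1.6) → 5

5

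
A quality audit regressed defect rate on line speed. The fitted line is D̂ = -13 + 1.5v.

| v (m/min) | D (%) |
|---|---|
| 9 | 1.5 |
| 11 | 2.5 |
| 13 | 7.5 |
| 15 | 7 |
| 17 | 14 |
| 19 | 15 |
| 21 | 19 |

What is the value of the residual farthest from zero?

e = -2.5

v=9: D̂ = -13 + 1.5·9 = 0.5; e = 1.5 − 0.5 = 1
v=11: D̂ = -13 + 1.5·11 = 3.5; e = 2.5 − 3.5 = -1
v=13: D̂ = -13 + 1.5·13 = 6.5; e = 7.5 − 6.5 = 1
v=15: D̂ = -13 + 1.5·15 = 9.5; e = 7 − 9.5 = -2.5
v=17: D̂ = -13 + 1.5·17 = 12.5; e = 14 − 12.5 = 1.5
v=19: D̂ = -13 + 1.5·19 = 15.5; e = 15 − 15.5 = -0.5
v=21: D̂ = -13 + 1.5·21 = 18.5; e = 19 − 18.5 = 0.5
Largest |e| is 2.5 at v = 15, residual -2.5.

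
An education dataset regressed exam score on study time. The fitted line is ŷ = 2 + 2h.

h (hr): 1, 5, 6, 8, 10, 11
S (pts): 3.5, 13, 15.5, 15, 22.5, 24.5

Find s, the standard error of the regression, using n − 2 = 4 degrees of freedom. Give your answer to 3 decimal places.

h=1: ŷ = 2 + 2·1 = 4; r = 3.5 − 4 = -0.5
h=5: ŷ = 2 + 2·5 = 12; r = 13 − 12 = 1
h=6: ŷ = 2 + 2·6 = 14; r = 15.5 − 14 = 1.5
h=8: ŷ = 2 + 2·8 = 18; r = 15 − 18 = -3
h=10: ŷ = 2 + 2·10 = 22; r = 22.5 − 22 = 0.5
h=11: ŷ = 2 + 2·11 = 24; r = 24.5 − 24 = 0.5
SSE = 0.25 + 1 + 2.25 + 9 + 0.25 + 0.25 = 13
s = √(13/4) = √3.25 ≈ 1.803

s = 1.803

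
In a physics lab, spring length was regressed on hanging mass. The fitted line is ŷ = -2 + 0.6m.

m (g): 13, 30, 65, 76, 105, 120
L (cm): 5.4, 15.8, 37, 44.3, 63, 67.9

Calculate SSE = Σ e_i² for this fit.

m=13: ŷ = -2 + 0.6·13 = 5.8; e = 5.4 − 5.8 = -0.4
m=30: ŷ = -2 + 0.6·30 = 16; e = 15.8 − 16 = -0.2
m=65: ŷ = -2 + 0.6·65 = 37; e = 37 − 37 = 0
m=76: ŷ = -2 + 0.6·76 = 43.6; e = 44.3 − 43.6 = 0.7
m=105: ŷ = -2 + 0.6·105 = 61; e = 63 − 61 = 2
m=120: ŷ = -2 + 0.6·120 = 70; e = 67.9 − 70 = -2.1
SSE = 0.16 + 0.04 + 0 + 0.49 + 4 + 4.41 = 9.1

SSE = 9.1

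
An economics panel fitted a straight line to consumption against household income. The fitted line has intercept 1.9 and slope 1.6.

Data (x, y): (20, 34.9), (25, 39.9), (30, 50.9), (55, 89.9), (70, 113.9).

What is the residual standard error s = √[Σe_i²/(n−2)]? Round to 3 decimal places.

x=20: ŷ = 1.9 + 1.6·20 = 33.9; e = 34.9 − 33.9 = 1
x=25: ŷ = 1.9 + 1.6·25 = 41.9; e = 39.9 − 41.9 = -2
x=30: ŷ = 1.9 + 1.6·30 = 49.9; e = 50.9 − 49.9 = 1
x=55: ŷ = 1.9 + 1.6·55 = 89.9; e = 89.9 − 89.9 = 0
x=70: ŷ = 1.9 + 1.6·70 = 113.9; e = 113.9 − 113.9 = 0
SSE = 1 + 4 + 1 + 0 + 0 = 6
s = √(6/3) = √2 ≈ 1.414

s = 1.414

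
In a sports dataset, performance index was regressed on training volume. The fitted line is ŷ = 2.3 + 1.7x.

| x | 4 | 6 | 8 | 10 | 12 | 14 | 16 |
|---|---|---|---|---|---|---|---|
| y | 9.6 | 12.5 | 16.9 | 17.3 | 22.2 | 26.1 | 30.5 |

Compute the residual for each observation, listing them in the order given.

0.5, 0, 1, -2, -0.5, 0, 1

x=4: ŷ = 2.3 + 1.7·4 = 9.1; e = 9.6 − 9.1 = 0.5
x=6: ŷ = 2.3 + 1.7·6 = 12.5; e = 12.5 − 12.5 = 0
x=8: ŷ = 2.3 + 1.7·8 = 15.9; e = 16.9 − 15.9 = 1
x=10: ŷ = 2.3 + 1.7·10 = 19.3; e = 17.3 − 19.3 = -2
x=12: ŷ = 2.3 + 1.7·12 = 22.7; e = 22.2 − 22.7 = -0.5
x=14: ŷ = 2.3 + 1.7·14 = 26.1; e = 26.1 − 26.1 = 0
x=16: ŷ = 2.3 + 1.7·16 = 29.5; e = 30.5 − 29.5 = 1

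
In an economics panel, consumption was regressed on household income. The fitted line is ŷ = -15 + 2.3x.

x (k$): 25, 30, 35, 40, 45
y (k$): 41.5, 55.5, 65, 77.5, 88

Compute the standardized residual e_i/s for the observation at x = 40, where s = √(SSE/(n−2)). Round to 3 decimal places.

x=25: ŷ = -15 + 2.3·25 = 42.5; e = 41.5 − 42.5 = -1
x=30: ŷ = -15 + 2.3·30 = 54; e = 55.5 − 54 = 1.5
x=35: ŷ = -15 + 2.3·35 = 65.5; e = 65 − 65.5 = -0.5
x=40: ŷ = -15 + 2.3·40 = 77; e = 77.5 − 77 = 0.5
x=45: ŷ = -15 + 2.3·45 = 88.5; e = 88 − 88.5 = -0.5
SSE = 1 + 2.25 + 0.25 + 0.25 + 0.25 = 4
s = √(4/3) = 1.1547
e/s = 0.5 / 1.1547 = 0.433

0.433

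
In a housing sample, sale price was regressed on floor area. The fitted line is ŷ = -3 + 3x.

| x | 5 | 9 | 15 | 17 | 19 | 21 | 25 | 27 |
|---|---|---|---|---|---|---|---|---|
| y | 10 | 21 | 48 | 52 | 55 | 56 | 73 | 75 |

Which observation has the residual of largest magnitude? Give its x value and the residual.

x = 15, e = 6

x=5: ŷ = -3 + 3·5 = 12; e = 10 − 12 = -2
x=9: ŷ = -3 + 3·9 = 24; e = 21 − 24 = -3
x=15: ŷ = -3 + 3·15 = 42; e = 48 − 42 = 6
x=17: ŷ = -3 + 3·17 = 48; e = 52 − 48 = 4
x=19: ŷ = -3 + 3·19 = 54; e = 55 − 54 = 1
x=21: ŷ = -3 + 3·21 = 60; e = 56 − 60 = -4
x=25: ŷ = -3 + 3·25 = 72; e = 73 − 72 = 1
x=27: ŷ = -3 + 3·27 = 78; e = 75 − 78 = -3
Largest |e| is 6 at x = 15, residual 6.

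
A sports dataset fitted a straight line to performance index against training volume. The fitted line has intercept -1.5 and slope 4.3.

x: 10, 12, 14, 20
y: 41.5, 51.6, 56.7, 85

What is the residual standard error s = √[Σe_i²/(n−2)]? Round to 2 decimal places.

s = 1.80

x=10: ŷ = -1.5 + 4.3·10 = 41.5; e = 41.5 − 41.5 = 0
x=12: ŷ = -1.5 + 4.3·12 = 50.1; e = 51.6 − 50.1 = 1.5
x=14: ŷ = -1.5 + 4.3·14 = 58.7; e = 56.7 − 58.7 = -2
x=20: ŷ = -1.5 + 4.3·20 = 84.5; e = 85 − 84.5 = 0.5
SSE = 0 + 2.25 + 4 + 0.25 = 6.5
s = √(6.5/2) = √3.25 ≈ 1.80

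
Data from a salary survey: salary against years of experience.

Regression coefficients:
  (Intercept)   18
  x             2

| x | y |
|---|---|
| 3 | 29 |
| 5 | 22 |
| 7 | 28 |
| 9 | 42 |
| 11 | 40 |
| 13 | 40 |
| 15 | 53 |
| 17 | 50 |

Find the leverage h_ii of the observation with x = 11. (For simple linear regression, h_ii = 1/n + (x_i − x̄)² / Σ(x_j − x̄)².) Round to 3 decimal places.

x̄ = (3 + 5 + 7 + 9 + 11 + 13 + 15 + 17)/8 = 10
Σ(x − x̄)² = 49 + 25 + 9 + 1 + 1 + 9 + 25 + 49 = 168
h = 1/8 + (1)²/168 = 0.125 + 0.00595238 = 0.131

h = 0.131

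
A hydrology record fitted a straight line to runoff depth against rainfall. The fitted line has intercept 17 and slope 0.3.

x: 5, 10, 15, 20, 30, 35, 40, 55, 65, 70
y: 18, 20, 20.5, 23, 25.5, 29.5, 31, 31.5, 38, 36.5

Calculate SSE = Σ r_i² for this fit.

SSE = 18

x=5: ŷ = 17 + 0.3·5 = 18.5; r = 18 − 18.5 = -0.5
x=10: ŷ = 17 + 0.3·10 = 20; r = 20 − 20 = 0
x=15: ŷ = 17 + 0.3·15 = 21.5; r = 20.5 − 21.5 = -1
x=20: ŷ = 17 + 0.3·20 = 23; r = 23 − 23 = 0
x=30: ŷ = 17 + 0.3·30 = 26; r = 25.5 − 26 = -0.5
x=35: ŷ = 17 + 0.3·35 = 27.5; r = 29.5 − 27.5 = 2
x=40: ŷ = 17 + 0.3·40 = 29; r = 31 − 29 = 2
x=55: ŷ = 17 + 0.3·55 = 33.5; r = 31.5 − 33.5 = -2
x=65: ŷ = 17 + 0.3·65 = 36.5; r = 38 − 36.5 = 1.5
x=70: ŷ = 17 + 0.3·70 = 38; r = 36.5 − 38 = -1.5
SSE = 0.25 + 0 + 1 + 0 + 0.25 + 4 + 4 + 4 + 2.25 + 2.25 = 18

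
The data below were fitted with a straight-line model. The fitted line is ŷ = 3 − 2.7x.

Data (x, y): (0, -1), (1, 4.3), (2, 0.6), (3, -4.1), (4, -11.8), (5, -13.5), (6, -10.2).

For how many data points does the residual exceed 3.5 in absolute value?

3

x=0: ŷ = 3 − 2.7·0 = 3; r = -1 − 3 = -4
x=1: ŷ = 3 − 2.7·1 = 0.3; r = 4.3 − 0.3 = 4
x=2: ŷ = 3 − 2.7·2 = -2.4; r = 0.6 − (-2.4) = 3
x=3: ŷ = 3 − 2.7·3 = -5.1; r = -4.1 − (-5.1) = 1
x=4: ŷ = 3 − 2.7·4 = -7.8; r = -11.8 − (-7.8) = -4
x=5: ŷ = 3 − 2.7·5 = -10.5; r = -13.5 − (-10.5) = -3
x=6: ŷ = 3 − 2.7·6 = -13.2; r = -10.2 − (-13.2) = 3
|r| > 3.5: x=0 (|r|=4), x=1 (|r|=4), x=4 (|r|=4) → 3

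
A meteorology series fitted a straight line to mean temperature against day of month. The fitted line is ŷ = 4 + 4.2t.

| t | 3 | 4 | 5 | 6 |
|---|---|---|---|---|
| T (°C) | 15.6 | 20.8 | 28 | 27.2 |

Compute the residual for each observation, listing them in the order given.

-1, 0, 3, -2

t=3: ŷ = 4 + 4.2·3 = 16.6; e = 15.6 − 16.6 = -1
t=4: ŷ = 4 + 4.2·4 = 20.8; e = 20.8 − 20.8 = 0
t=5: ŷ = 4 + 4.2·5 = 25; e = 28 − 25 = 3
t=6: ŷ = 4 + 4.2·6 = 29.2; e = 27.2 − 29.2 = -2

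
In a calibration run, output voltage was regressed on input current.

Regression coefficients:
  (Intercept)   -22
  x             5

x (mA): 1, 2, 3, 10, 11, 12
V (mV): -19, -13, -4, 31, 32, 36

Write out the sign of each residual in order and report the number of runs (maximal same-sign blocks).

x=1: ŷ = -22 + 5·1 = -17; r = -19 − (-17) = -2
x=2: ŷ = -22 + 5·2 = -12; r = -13 − (-12) = -1
x=3: ŷ = -22 + 5·3 = -7; r = -4 − (-7) = 3
x=10: ŷ = -22 + 5·10 = 28; r = 31 − 28 = 3
x=11: ŷ = -22 + 5·11 = 33; r = 32 − 33 = -1
x=12: ŷ = -22 + 5·12 = 38; r = 36 − 38 = -2
Signs: − − + + − −
Runs: −×2, +×2, −×2 → 3

3 runs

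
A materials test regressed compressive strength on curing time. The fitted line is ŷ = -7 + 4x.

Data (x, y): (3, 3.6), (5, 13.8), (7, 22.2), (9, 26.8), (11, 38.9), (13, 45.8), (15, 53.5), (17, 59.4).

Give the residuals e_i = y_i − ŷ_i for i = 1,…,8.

-1.4, 0.8, 1.2, -2.2, 1.9, 0.8, 0.5, -1.6

x=3: ŷ = -7 + 4·3 = 5; e = 3.6 − 5 = -1.4
x=5: ŷ = -7 + 4·5 = 13; e = 13.8 − 13 = 0.8
x=7: ŷ = -7 + 4·7 = 21; e = 22.2 − 21 = 1.2
x=9: ŷ = -7 + 4·9 = 29; e = 26.8 − 29 = -2.2
x=11: ŷ = -7 + 4·11 = 37; e = 38.9 − 37 = 1.9
x=13: ŷ = -7 + 4·13 = 45; e = 45.8 − 45 = 0.8
x=15: ŷ = -7 + 4·15 = 53; e = 53.5 − 53 = 0.5
x=17: ŷ = -7 + 4·17 = 61; e = 59.4 − 61 = -1.6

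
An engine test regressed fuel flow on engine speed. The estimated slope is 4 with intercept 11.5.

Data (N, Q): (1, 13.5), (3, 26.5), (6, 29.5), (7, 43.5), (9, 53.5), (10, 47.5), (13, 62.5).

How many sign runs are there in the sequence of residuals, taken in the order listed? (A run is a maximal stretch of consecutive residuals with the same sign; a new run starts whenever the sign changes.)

N=1: Q̂ = 11.5 + 4·1 = 15.5; e = 13.5 − 15.5 = -2
N=3: Q̂ = 11.5 + 4·3 = 23.5; e = 26.5 − 23.5 = 3
N=6: Q̂ = 11.5 + 4·6 = 35.5; e = 29.5 − 35.5 = -6
N=7: Q̂ = 11.5 + 4·7 = 39.5; e = 43.5 − 39.5 = 4
N=9: Q̂ = 11.5 + 4·9 = 47.5; e = 53.5 − 47.5 = 6
N=10: Q̂ = 11.5 + 4·10 = 51.5; e = 47.5 − 51.5 = -4
N=13: Q̂ = 11.5 + 4·13 = 63.5; e = 62.5 − 63.5 = -1
Signs: − + − + + − −
Runs: −×1, +×1, −×1, +×2, −×2 → 5

5 runs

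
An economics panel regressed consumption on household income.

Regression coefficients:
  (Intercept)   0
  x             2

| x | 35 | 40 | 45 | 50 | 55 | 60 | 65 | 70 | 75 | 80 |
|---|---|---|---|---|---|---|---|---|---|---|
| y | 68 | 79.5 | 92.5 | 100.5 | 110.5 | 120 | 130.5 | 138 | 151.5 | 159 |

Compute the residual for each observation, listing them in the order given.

-2, -0.5, 2.5, 0.5, 0.5, 0, 0.5, -2, 1.5, -1

x=35: ŷ = 2·35 = 70; e = 68 − 70 = -2
x=40: ŷ = 2·40 = 80; e = 79.5 − 80 = -0.5
x=45: ŷ = 2·45 = 90; e = 92.5 − 90 = 2.5
x=50: ŷ = 2·50 = 100; e = 100.5 − 100 = 0.5
x=55: ŷ = 2·55 = 110; e = 110.5 − 110 = 0.5
x=60: ŷ = 2·60 = 120; e = 120 − 120 = 0
x=65: ŷ = 2·65 = 130; e = 130.5 − 130 = 0.5
x=70: ŷ = 2·70 = 140; e = 138 − 140 = -2
x=75: ŷ = 2·75 = 150; e = 151.5 − 150 = 1.5
x=80: ŷ = 2·80 = 160; e = 159 − 160 = -1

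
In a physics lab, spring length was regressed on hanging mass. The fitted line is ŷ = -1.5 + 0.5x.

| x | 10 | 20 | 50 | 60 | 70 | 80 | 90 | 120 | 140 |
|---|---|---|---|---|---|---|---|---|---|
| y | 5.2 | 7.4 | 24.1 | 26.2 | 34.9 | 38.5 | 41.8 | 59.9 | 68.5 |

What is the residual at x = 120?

e = 1.4

ŷ = -1.5 + 0.5·120 = 58.5
e = 59.9 − 58.5 = 1.4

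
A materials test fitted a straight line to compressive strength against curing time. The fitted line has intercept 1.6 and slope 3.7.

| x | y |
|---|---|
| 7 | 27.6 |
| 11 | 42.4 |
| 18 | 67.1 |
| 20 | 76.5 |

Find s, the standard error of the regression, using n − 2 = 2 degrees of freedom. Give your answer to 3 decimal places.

s = 1.010

x=7: ŷ = 1.6 + 3.7·7 = 27.5; e = 27.6 − 27.5 = 0.1
x=11: ŷ = 1.6 + 3.7·11 = 42.3; e = 42.4 − 42.3 = 0.1
x=18: ŷ = 1.6 + 3.7·18 = 68.2; e = 67.1 − 68.2 = -1.1
x=20: ŷ = 1.6 + 3.7·20 = 75.6; e = 76.5 − 75.6 = 0.9
SSE = 0.01 + 0.01 + 1.21 + 0.81 = 2.04
s = √(2.04/2) = √1.02 ≈ 1.010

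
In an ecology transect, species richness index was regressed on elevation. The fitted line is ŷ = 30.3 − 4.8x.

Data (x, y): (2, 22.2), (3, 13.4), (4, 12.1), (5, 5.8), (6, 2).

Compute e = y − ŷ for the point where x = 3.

ŷ = 30.3 − 4.8·3 = 15.9
e = 13.4 − 15.9 = -2.5

e = -2.5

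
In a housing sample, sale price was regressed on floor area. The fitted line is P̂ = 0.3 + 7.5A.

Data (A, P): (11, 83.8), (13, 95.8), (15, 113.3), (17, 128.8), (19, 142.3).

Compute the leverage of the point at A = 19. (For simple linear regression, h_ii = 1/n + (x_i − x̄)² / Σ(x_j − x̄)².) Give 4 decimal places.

Ā = (11 + 13 + 15 + 17 + 19)/5 = 15
Σ(A − Ā)² = 16 + 4 + 0 + 4 + 16 = 40
h = 1/5 + (4)²/40 = 0.2 + 0.4 = 0.6000

h = 0.6000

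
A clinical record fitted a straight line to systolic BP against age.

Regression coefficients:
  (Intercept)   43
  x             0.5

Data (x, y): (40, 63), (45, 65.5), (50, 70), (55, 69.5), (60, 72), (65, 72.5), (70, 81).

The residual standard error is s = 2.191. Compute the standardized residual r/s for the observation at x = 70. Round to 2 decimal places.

ŷ = 43 + 0.5·70 = 78
r = 81 − 78 = 3
r/s = 3 / 2.191 = 1.37

1.37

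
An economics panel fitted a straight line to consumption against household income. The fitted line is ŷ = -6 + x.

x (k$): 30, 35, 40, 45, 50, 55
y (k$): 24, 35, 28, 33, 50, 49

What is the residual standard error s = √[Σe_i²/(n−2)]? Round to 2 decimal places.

x=30: ŷ = -6 + 30 = 24; e = 24 − 24 = 0
x=35: ŷ = -6 + 35 = 29; e = 35 − 29 = 6
x=40: ŷ = -6 + 40 = 34; e = 28 − 34 = -6
x=45: ŷ = -6 + 45 = 39; e = 33 − 39 = -6
x=50: ŷ = -6 + 50 = 44; e = 50 − 44 = 6
x=55: ŷ = -6 + 55 = 49; e = 49 − 49 = 0
SSE = 0 + 36 + 36 + 36 + 36 + 0 = 144
s = √(144/4) = √36 ≈ 6.00

s = 6.00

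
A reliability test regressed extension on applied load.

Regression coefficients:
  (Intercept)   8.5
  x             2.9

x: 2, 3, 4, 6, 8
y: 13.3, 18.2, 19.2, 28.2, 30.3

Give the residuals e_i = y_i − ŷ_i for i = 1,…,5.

x=2: ŷ = 8.5 + 2.9·2 = 14.3; e = 13.3 − 14.3 = -1
x=3: ŷ = 8.5 + 2.9·3 = 17.2; e = 18.2 − 17.2 = 1
x=4: ŷ = 8.5 + 2.9·4 = 20.1; e = 19.2 − 20.1 = -0.9
x=6: ŷ = 8.5 + 2.9·6 = 25.9; e = 28.2 − 25.9 = 2.3
x=8: ŷ = 8.5 + 2.9·8 = 31.7; e = 30.3 − 31.7 = -1.4

-1, 1, -0.9, 2.3, -1.4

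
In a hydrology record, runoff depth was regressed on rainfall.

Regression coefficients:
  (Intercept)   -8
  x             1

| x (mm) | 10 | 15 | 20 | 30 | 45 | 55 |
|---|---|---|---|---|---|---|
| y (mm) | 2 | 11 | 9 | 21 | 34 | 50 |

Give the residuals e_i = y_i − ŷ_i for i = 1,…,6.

0, 4, -3, -1, -3, 3

x=10: ŷ = -8 + 10 = 2; e = 2 − 2 = 0
x=15: ŷ = -8 + 15 = 7; e = 11 − 7 = 4
x=20: ŷ = -8 + 20 = 12; e = 9 − 12 = -3
x=30: ŷ = -8 + 30 = 22; e = 21 − 22 = -1
x=45: ŷ = -8 + 45 = 37; e = 34 − 37 = -3
x=55: ŷ = -8 + 55 = 47; e = 50 − 47 = 3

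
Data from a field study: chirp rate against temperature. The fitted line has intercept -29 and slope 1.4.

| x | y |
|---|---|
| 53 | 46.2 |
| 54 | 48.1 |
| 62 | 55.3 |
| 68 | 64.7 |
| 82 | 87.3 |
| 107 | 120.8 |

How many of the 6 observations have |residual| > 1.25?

4

x=53: ŷ = -29 + 1.4·53 = 45.2; e = 46.2 − 45.2 = 1
x=54: ŷ = -29 + 1.4·54 = 46.6; e = 48.1 − 46.6 = 1.5
x=62: ŷ = -29 + 1.4·62 = 57.8; e = 55.3 − 57.8 = -2.5
x=68: ŷ = -29 + 1.4·68 = 66.2; e = 64.7 − 66.2 = -1.5
x=82: ŷ = -29 + 1.4·82 = 85.8; e = 87.3 − 85.8 = 1.5
x=107: ŷ = -29 + 1.4·107 = 120.8; e = 120.8 − 120.8 = 0
|e| > 1.25: x=54 (|e|=1.5), x=62 (|e|=2.5), x=68 (|e|=1.5), x=82 (|e|=1.5) → 4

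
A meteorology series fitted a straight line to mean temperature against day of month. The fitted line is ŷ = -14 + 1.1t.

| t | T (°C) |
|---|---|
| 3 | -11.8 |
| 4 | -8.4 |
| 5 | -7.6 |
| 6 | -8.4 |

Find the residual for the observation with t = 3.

ŷ = -14 + 1.1·3 = -10.7
r = -11.8 − (-10.7) = -1.1

r = -1.1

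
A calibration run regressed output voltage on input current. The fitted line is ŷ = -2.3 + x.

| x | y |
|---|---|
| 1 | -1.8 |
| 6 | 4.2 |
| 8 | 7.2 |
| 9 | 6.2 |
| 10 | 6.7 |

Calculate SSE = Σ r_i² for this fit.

SSE = 4

x=1: ŷ = -2.3 + 1 = -1.3; r = -1.8 − (-1.3) = -0.5
x=6: ŷ = -2.3 + 6 = 3.7; r = 4.2 − 3.7 = 0.5
x=8: ŷ = -2.3 + 8 = 5.7; r = 7.2 − 5.7 = 1.5
x=9: ŷ = -2.3 + 9 = 6.7; r = 6.2 − 6.7 = -0.5
x=10: ŷ = -2.3 + 10 = 7.7; r = 6.7 − 7.7 = -1
SSE = 0.25 + 0.25 + 2.25 + 0.25 + 1 = 4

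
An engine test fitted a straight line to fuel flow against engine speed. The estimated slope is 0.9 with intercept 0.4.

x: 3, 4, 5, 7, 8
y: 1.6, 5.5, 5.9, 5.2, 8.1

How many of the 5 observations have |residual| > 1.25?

3

x=3: ŷ = 0.4 + 0.9·3 = 3.1; r = 1.6 − 3.1 = -1.5
x=4: ŷ = 0.4 + 0.9·4 = 4; r = 5.5 − 4 = 1.5
x=5: ŷ = 0.4 + 0.9·5 = 4.9; r = 5.9 − 4.9 = 1
x=7: ŷ = 0.4 + 0.9·7 = 6.7; r = 5.2 − 6.7 = -1.5
x=8: ŷ = 0.4 + 0.9·8 = 7.6; r = 8.1 − 7.6 = 0.5
|r| > 1.25: x=3 (|r|=1.5), x=4 (|r|=1.5), x=7 (|r|=1.5) → 3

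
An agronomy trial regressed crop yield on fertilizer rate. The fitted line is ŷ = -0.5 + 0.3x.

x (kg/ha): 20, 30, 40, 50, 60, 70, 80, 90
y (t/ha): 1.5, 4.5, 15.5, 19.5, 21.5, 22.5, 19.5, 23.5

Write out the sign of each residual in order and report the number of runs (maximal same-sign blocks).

3 runs

x=20: ŷ = -0.5 + 0.3·20 = 5.5; e = 1.5 − 5.5 = -4
x=30: ŷ = -0.5 + 0.3·30 = 8.5; e = 4.5 − 8.5 = -4
x=40: ŷ = -0.5 + 0.3·40 = 11.5; e = 15.5 − 11.5 = 4
x=50: ŷ = -0.5 + 0.3·50 = 14.5; e = 19.5 − 14.5 = 5
x=60: ŷ = -0.5 + 0.3·60 = 17.5; e = 21.5 − 17.5 = 4
x=70: ŷ = -0.5 + 0.3·70 = 20.5; e = 22.5 − 20.5 = 2
x=80: ŷ = -0.5 + 0.3·80 = 23.5; e = 19.5 − 23.5 = -4
x=90: ŷ = -0.5 + 0.3·90 = 26.5; e = 23.5 − 26.5 = -3
Signs: − − + + + + − −
Runs: −×2, +×4, −×2 → 3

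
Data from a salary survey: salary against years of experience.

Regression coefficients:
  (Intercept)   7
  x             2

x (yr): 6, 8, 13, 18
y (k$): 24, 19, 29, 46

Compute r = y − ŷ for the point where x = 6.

ŷ = 7 + 2·6 = 19
r = 24 − 19 = 5

r = 5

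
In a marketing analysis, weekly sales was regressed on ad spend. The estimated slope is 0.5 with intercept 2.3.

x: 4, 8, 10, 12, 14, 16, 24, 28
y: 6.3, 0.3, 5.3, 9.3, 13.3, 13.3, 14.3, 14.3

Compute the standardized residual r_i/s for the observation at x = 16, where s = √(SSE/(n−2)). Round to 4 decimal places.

x=4: ŷ = 2.3 + 0.5·4 = 4.3; r = 6.3 − 4.3 = 2
x=8: ŷ = 2.3 + 0.5·8 = 6.3; r = 0.3 − 6.3 = -6
x=10: ŷ = 2.3 + 0.5·10 = 7.3; r = 5.3 − 7.3 = -2
x=12: ŷ = 2.3 + 0.5·12 = 8.3; r = 9.3 − 8.3 = 1
x=14: ŷ = 2.3 + 0.5·14 = 9.3; r = 13.3 − 9.3 = 4
x=16: ŷ = 2.3 + 0.5·16 = 10.3; r = 13.3 − 10.3 = 3
x=24: ŷ = 2.3 + 0.5·24 = 14.3; r = 14.3 − 14.3 = 0
x=28: ŷ = 2.3 + 0.5·28 = 16.3; r = 14.3 − 16.3 = -2
SSE = 4 + 36 + 4 + 1 + 16 + 9 + 0 + 4 = 74
s = √(74/6) = 3.51188
r/s = 3 / 3.51188 = 0.8542

0.8542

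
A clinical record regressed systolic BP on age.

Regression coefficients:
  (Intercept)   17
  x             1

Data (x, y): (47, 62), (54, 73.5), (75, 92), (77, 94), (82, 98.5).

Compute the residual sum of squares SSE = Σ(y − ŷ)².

SSE = 10.5

x=47: ŷ = 17 + 47 = 64; e = 62 − 64 = -2
x=54: ŷ = 17 + 54 = 71; e = 73.5 − 71 = 2.5
x=75: ŷ = 17 + 75 = 92; e = 92 − 92 = 0
x=77: ŷ = 17 + 77 = 94; e = 94 − 94 = 0
x=82: ŷ = 17 + 82 = 99; e = 98.5 − 99 = -0.5
SSE = 4 + 6.25 + 0 + 0 + 0.25 = 10.5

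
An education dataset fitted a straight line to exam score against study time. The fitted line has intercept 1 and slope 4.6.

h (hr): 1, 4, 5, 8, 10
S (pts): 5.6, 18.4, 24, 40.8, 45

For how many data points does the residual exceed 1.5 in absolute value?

h=1: ŷ = 1 + 4.6·1 = 5.6; e = 5.6 − 5.6 = 0
h=4: ŷ = 1 + 4.6·4 = 19.4; e = 18.4 − 19.4 = -1
h=5: ŷ = 1 + 4.6·5 = 24; e = 24 − 24 = 0
h=8: ŷ = 1 + 4.6·8 = 37.8; e = 40.8 − 37.8 = 3
h=10: ŷ = 1 + 4.6·10 = 47; e = 45 − 47 = -2
|e| > 1.5: h=8 (|e|=3), h=10 (|e|=2) → 2

2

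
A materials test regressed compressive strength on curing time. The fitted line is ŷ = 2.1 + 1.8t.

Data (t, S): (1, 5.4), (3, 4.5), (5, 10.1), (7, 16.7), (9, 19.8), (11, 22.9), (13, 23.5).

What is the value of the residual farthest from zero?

t=1: ŷ = 2.1 + 1.8·1 = 3.9; r = 5.4 − 3.9 = 1.5
t=3: ŷ = 2.1 + 1.8·3 = 7.5; r = 4.5 − 7.5 = -3
t=5: ŷ = 2.1 + 1.8·5 = 11.1; r = 10.1 − 11.1 = -1
t=7: ŷ = 2.1 + 1.8·7 = 14.7; r = 16.7 − 14.7 = 2
t=9: ŷ = 2.1 + 1.8·9 = 18.3; r = 19.8 − 18.3 = 1.5
t=11: ŷ = 2.1 + 1.8·11 = 21.9; r = 22.9 − 21.9 = 1
t=13: ŷ = 2.1 + 1.8·13 = 25.5; r = 23.5 − 25.5 = -2
Largest |r| is 3 at t = 3, residual -3.

r = -3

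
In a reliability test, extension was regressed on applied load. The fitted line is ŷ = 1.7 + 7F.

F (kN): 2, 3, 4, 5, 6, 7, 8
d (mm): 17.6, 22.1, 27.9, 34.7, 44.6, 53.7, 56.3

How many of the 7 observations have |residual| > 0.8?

F=2: ŷ = 1.7 + 7·2 = 15.7; r = 17.6 − 15.7 = 1.9
F=3: ŷ = 1.7 + 7·3 = 22.7; r = 22.1 − 22.7 = -0.6
F=4: ŷ = 1.7 + 7·4 = 29.7; r = 27.9 − 29.7 = -1.8
F=5: ŷ = 1.7 + 7·5 = 36.7; r = 34.7 − 36.7 = -2
F=6: ŷ = 1.7 + 7·6 = 43.7; r = 44.6 − 43.7 = 0.9
F=7: ŷ = 1.7 + 7·7 = 50.7; r = 53.7 − 50.7 = 3
F=8: ŷ = 1.7 + 7·8 = 57.7; r = 56.3 − 57.7 = -1.4
|r| > 0.8: F=2 (|r|=1.9), F=4 (|r|=1.8), F=5 (|r|=2), F=6 (|r|=0.9), F=7 (|r|=3), F=8 (|r|=1.4) → 6

6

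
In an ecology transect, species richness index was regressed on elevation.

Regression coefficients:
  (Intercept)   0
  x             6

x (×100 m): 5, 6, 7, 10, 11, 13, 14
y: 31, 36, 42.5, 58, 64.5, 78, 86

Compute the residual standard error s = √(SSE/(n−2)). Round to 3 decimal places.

s = 1.517

x=5: ŷ = 6·5 = 30; r = 31 − 30 = 1
x=6: ŷ = 6·6 = 36; r = 36 − 36 = 0
x=7: ŷ = 6·7 = 42; r = 42.5 − 42 = 0.5
x=10: ŷ = 6·10 = 60; r = 58 − 60 = -2
x=11: ŷ = 6·11 = 66; r = 64.5 − 66 = -1.5
x=13: ŷ = 6·13 = 78; r = 78 − 78 = 0
x=14: ŷ = 6·14 = 84; r = 86 − 84 = 2
SSE = 1 + 0 + 0.25 + 4 + 2.25 + 0 + 4 = 11.5
s = √(11.5/5) = √2.3 ≈ 1.517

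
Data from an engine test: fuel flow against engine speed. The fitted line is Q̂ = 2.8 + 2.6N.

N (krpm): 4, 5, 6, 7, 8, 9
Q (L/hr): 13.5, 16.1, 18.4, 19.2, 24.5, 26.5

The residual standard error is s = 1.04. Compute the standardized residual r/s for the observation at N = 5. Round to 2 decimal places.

0.29

Q̂ = 2.8 + 2.6·5 = 15.8
r = 16.1 − 15.8 = 0.3
r/s = 0.3 / 1.04 = 0.29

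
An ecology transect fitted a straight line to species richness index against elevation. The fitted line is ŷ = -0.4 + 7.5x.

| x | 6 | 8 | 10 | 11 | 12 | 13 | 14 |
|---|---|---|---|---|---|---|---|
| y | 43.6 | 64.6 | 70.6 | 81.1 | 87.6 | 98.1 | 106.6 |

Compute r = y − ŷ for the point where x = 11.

r = -1

ŷ = -0.4 + 7.5·11 = 82.1
r = 81.1 − 82.1 = -1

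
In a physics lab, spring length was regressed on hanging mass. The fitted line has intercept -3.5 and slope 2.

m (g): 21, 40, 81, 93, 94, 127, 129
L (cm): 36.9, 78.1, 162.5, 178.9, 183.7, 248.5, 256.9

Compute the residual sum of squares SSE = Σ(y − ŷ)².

SSE = 44.48

m=21: L̂ = -3.5 + 2·21 = 38.5; e = 36.9 − 38.5 = -1.6
m=40: L̂ = -3.5 + 2·40 = 76.5; e = 78.1 − 76.5 = 1.6
m=81: L̂ = -3.5 + 2·81 = 158.5; e = 162.5 − 158.5 = 4
m=93: L̂ = -3.5 + 2·93 = 182.5; e = 178.9 − 182.5 = -3.6
m=94: L̂ = -3.5 + 2·94 = 184.5; e = 183.7 − 184.5 = -0.8
m=127: L̂ = -3.5 + 2·127 = 250.5; e = 248.5 − 250.5 = -2
m=129: L̂ = -3.5 + 2·129 = 254.5; e = 256.9 − 254.5 = 2.4
SSE = 2.56 + 2.56 + 16 + 12.96 + 0.64 + 4 + 5.76 = 44.48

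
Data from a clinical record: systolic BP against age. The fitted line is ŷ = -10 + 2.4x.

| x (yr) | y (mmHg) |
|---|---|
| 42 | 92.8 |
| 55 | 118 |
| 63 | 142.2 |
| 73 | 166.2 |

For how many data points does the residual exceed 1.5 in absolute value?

2

x=42: ŷ = -10 + 2.4·42 = 90.8; e = 92.8 − 90.8 = 2
x=55: ŷ = -10 + 2.4·55 = 122; e = 118 − 122 = -4
x=63: ŷ = -10 + 2.4·63 = 141.2; e = 142.2 − 141.2 = 1
x=73: ŷ = -10 + 2.4·73 = 165.2; e = 166.2 − 165.2 = 1
|e| > 1.5: x=42 (|e|=2), x=55 (|e|=4) → 2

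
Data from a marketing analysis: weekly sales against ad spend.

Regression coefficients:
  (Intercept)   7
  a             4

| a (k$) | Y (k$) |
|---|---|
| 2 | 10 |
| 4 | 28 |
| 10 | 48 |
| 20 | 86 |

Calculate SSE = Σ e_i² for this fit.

SSE = 52

a=2: ŷ = 7 + 4·2 = 15; e = 10 − 15 = -5
a=4: ŷ = 7 + 4·4 = 23; e = 28 − 23 = 5
a=10: ŷ = 7 + 4·10 = 47; e = 48 − 47 = 1
a=20: ŷ = 7 + 4·20 = 87; e = 86 − 87 = -1
SSE = 25 + 25 + 1 + 1 = 52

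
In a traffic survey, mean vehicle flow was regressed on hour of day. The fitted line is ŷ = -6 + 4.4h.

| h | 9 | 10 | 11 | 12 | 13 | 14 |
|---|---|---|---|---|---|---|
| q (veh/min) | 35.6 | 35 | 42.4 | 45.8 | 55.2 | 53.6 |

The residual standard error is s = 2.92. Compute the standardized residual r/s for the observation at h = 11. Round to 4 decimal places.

0.0000

ŷ = -6 + 4.4·11 = 42.4
r = 42.4 − 42.4 = 0
r/s = 0 / 2.92 = 0.0000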